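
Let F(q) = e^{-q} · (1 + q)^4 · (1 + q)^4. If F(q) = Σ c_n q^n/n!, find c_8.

6209

The EGF product rule gives c_8 = Σ_{k_1+k_2+k_3=8} C(8; k_1,k_2,k_3) · ∏ g_i(k_i), where e^{-q} gives (-1)^k; (1+q)^4 gives the falling factorial (4)_k; (1+q)^4 gives the falling factorial (4)_k.
g_1(k) for k = 0…8: 1, -1, 1, -1, 1, -1, 1, -1, 1.
g_2(k) for k = 0…8: 1, 4, 12, 24, 24, 0, 0, 0, 0.
g_3(k) for k = 0…8: 1, 4, 12, 24, 24, 0, 0, 0, 0.
First combine the last two factors: h(k) = Σ_j C(k,j)·g_2(j)·g_3(k−j) for k = 0…8: 1, 8, 56, 336, 1680, 6720, 20160, 40320, 40320.
c_8 = Σ_k C(8,k)·g_1(k)·h(8−k) = 1·1·40320 + 8·(-1)·40320 + 28·1·20160 + 56·(-1)·6720 + 70·1·1680 + 56·(-1)·336 + 28·1·56 + 8·(-1)·8 + 1·1·1 = 40320 − 322560 + 564480 − 376320 + 117600 − 18816 + 1568 − 64 + 1 = 6209.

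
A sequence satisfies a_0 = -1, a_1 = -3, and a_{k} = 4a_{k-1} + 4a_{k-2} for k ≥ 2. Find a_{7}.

-41408

The ordinary generating function has denominator 1 - 4z - 4z^2.
Iterating the recurrence: a_0,…,a_{7} = -1, -3, -16, -76, -368, -1776, -8576, -41408.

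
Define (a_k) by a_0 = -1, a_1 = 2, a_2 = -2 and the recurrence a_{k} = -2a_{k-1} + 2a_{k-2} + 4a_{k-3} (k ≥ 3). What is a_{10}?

The ordinary generating function has denominator 1 + 2x - 2x^2 - 4x^3.
Iterating the recurrence: a_0,…,a_{10} = -1, 2, -2, 4, -4, 8, -8, 16, -16, 32, -32.

-32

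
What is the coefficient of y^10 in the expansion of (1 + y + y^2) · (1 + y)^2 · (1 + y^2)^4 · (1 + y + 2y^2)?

(1 + y + y^2) has coefficients 1,1,1 for degrees 0…2.
(1 + y)^2 has coefficients 1,2,1,0,0,0,0,0,0,0,0 for degrees 0…10.
Multiplying by (1 + y^2)^4 gives running coefficients 1,2,5,8,10,12,10,8,5,2,1 for degrees 0…10.
Finally multiplying by (1 + y + 2y^2), the product of all factors after the first has coefficients 1,3,9,17,28,38,42,42,33,23,13 for degrees 0…10.
[y^10] = 1·13 + 1·23 + 1·33 = 69.

69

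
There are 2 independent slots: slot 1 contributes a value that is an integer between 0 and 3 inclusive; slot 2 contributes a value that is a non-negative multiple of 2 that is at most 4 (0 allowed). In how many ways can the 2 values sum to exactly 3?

2

The generating function for the choices is (1 + q + q² + q³)·(1 + q² + q⁴); the count is [q³].
(1 + q + q² + q³) has coefficients 1,1,1,1 for degrees 0…3.
(1 + q² + q⁴) has coefficients 1,0,1,0 for degrees 0…3.
[q³] = 1·0 + 1·1 + 1·0 + 1·1 = 2.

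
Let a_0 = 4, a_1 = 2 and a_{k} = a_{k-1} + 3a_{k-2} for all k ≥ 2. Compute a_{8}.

The ordinary generating function has denominator 1 - t - 3t^2.
Iterating the recurrence: a_0,…,a_{8} = 4, 2, 14, 20, 62, 122, 308, 674, 1598.

1598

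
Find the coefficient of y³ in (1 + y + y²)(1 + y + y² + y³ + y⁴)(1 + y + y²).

(1 + y + y²) has coefficients 1,1,1 for degrees 0…2.
(1 + y + y² + y³ + y⁴) has coefficients 1,1,1,1 for degrees 0…3.
Finally multiplying by (1 + y + y²), the product of all factors after the first has coefficients 1,2,3,3 for degrees 0…3.
[y³] = 1·3 + 1·3 + 1·2 = 8.

8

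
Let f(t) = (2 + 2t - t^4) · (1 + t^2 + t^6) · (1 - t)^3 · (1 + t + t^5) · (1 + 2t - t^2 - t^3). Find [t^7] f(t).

(2 + 2t - t^4) has coefficients 2,2,0,0,-1 for degrees 0…4.
(1 + t^2 + t^6) has coefficients 1,0,1,0,0,0,1,0 for degrees 0…7.
Multiplying by (1 - t)^3 gives running coefficients 1,-3,4,-4,3,-1,1,-3 for degrees 0…7.
Multiplying by (1 + t + t^5) gives running coefficients 1,-2,1,0,-1,3,-3,2 for degrees 0…7.
Finally multiplying by (1 + 2t - t^2 - t^3), the product of all factors after the first has coefficients 1,0,-4,3,0,0,4,-6 for degrees 0…7.
[t^7] = 2·(-6) + 2·4 − 1·3 = -7.

-7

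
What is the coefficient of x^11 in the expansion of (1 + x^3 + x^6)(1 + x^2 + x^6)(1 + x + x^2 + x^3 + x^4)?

2

(1 + x^3 + x^6) has coefficients 1,0,0,1,0,0,1 for degrees 0…6.
(1 + x^2 + x^6) has coefficients 1,0,1,0,0,0,1,0,0,0,0,0 for degrees 0…11.
Finally multiplying by (1 + x + x^2 + x^3 + x^4), the product of all factors after the first has coefficients 1,1,2,2,2,1,2,1,1,1,1,0 for degrees 0…11.
[x^11] = 1·0 + 1·1 + 1·1 = 2.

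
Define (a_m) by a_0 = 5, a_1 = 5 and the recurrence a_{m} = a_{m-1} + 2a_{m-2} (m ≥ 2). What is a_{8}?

The ordinary generating function has denominator 1 - t - 2t^2.
Iterating the recurrence: a_0,…,a_{8} = 5, 5, 15, 25, 55, 105, 215, 425, 855.

855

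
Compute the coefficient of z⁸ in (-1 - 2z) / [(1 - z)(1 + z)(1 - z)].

The denominator gives the recurrence a_n = a_(n−1) + a_(n−2) − a_(n−3) for n ≥ 3; the numerator fixes a_0 = -1, a_1 = -3, a_2 = -4.
Iterating: -1, -3, -4, -6, -7, -9, -10, -12, -13, so a_8 = -13.

-13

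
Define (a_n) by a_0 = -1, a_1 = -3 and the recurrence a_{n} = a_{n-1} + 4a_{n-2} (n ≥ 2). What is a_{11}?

The ordinary generating function has denominator 1 - y - 4y^2.
Iterating the recurrence: a_0,…,a_{11} = -1, -3, -7, -19, -47, -123, -311, -803, -2047, -5259, -13447, -34483.

-34483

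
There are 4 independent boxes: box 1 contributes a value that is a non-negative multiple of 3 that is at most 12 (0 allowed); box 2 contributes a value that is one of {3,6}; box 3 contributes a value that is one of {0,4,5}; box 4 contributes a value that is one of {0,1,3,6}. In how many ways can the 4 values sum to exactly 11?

5

The generating function for the choices is (1 + q³ + q⁶ + q⁹ + q¹²)·(q³ + q⁶)·(1 + q⁴ + q⁵)·(1 + q + q³ + q⁶); the count is [q¹¹].
(1 + q³ + q⁶ + q⁹ + q¹²) has coefficients 1,0,0,1,0,0,1,0,0,1,0,0 for degrees 0…11.
(q³ + q⁶) has coefficients 0,0,0,1,0,0,1,0,0,0,0,0 for degrees 0…11.
Multiplying by (1 + q⁴ + q⁵) gives running coefficients 0,0,0,1,0,0,1,1,1,0,1,1 for degrees 0…11.
Finally multiplying by (1 + q + q³ + q⁶), the product of all factors after the first has coefficients 0,0,0,1,1,0,2,2,2,3,2,3 for degrees 0…11.
[q¹¹] = 1·3 + 1·2 + 1·0 + 1·0 = 5.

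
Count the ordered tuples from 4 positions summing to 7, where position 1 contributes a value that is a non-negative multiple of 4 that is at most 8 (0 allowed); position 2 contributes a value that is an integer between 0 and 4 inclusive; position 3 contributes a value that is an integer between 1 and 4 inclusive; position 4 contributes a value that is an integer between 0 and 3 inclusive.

19

The generating function for the choices is (1 + y⁴ + y⁸)·(1 + y + y² + y³ + y⁴)·(y + y² + y³ + y⁴)·(1 + y + y² + y³); the count is [y⁷].
(1 + y⁴ + y⁸) has coefficients 1,0,0,0,1,0,0,0 for degrees 0…7.
(1 + y + y² + y³ + y⁴) has coefficients 1,1,1,1,1,0,0,0 for degrees 0…7.
Multiplying by (y + y² + y³ + y⁴) gives running coefficients 0,1,2,3,4,4,3,2 for degrees 0…7.
Finally multiplying by (1 + y + y² + y³), the product of all factors after the first has coefficients 0,1,3,6,10,13,14,13 for degrees 0…7.
[y⁷] = 1·13 + 1·6 = 19.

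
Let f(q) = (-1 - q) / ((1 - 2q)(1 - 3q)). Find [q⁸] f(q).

Partial fractions give a closed form: a_n = (3)·2^n + (-4)·3^n.
At n = 8: a_8 = -25476.

-25476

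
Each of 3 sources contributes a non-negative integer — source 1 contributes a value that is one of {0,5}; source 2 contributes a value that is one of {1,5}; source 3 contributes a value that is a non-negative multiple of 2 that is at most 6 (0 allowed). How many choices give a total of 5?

The generating function for the choices is (1 + t⁵)·(t + t⁵)·(1 + t² + t⁴ + t⁶); the count is [t⁵].
(1 + t⁵) has coefficients 1,0,0,0,0,1 for degrees 0…5.
(t + t⁵) has coefficients 0,1,0,0,0,1 for degrees 0…5.
Finally multiplying by (1 + t² + t⁴ + t⁶), the product of all factors after the first has coefficients 0,1,0,1,0,2 for degrees 0…5.
[t⁵] = 1·2 + 1·0 = 2.

2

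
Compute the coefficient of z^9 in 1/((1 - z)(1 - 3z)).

The denominator gives the recurrence a_n = 4a_(n−1) − 3a_(n−2) for n ≥ 2; the numerator fixes a_0 = 1, a_1 = 4.
Iterating: 1, 4, 13, 40, 121, 364, 1093, 3280, 9841, 29524, so a_9 = 29524.

29524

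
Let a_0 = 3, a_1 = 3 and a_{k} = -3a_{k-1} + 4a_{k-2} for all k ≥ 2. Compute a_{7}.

The ordinary generating function has denominator 1 + 3z - 4z^2.
Iterating the recurrence: a_0,…,a_{7} = 3, 3, 3, 3, 3, 3, 3, 3.

3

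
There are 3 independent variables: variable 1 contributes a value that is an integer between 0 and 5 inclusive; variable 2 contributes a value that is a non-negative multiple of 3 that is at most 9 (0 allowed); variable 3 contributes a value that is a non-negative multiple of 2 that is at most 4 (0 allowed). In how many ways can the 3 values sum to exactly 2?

2

The generating function for the choices is (1 + q + q^2 + q^3 + q^4 + q^5)·(1 + q^3 + q^6 + q^9)·(1 + q^2 + q^4); the count is [q^2].
(1 + q + q^2 + q^3 + q^4 + q^5) has coefficients 1,1,1 for degrees 0…2.
(1 + q^3 + q^6 + q^9) has coefficients 1,0,0 for degrees 0…2.
Finally multiplying by (1 + q^2 + q^4), the product of all factors after the first has coefficients 1,0,1 for degrees 0…2.
[q^2] = 1·1 + 1·0 + 1·1 = 2.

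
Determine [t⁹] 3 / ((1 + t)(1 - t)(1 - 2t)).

Partial fractions give a closed form: a_n = (1/2)·(-1)^n + (-3/2)·1^n + (4)·2^n.
At n = 9: a_9 = 2046.

2046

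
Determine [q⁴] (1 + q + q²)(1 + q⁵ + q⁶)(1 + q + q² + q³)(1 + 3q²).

11

(1 + q + q²) has coefficients 1,1,1 for degrees 0…2.
(1 + q⁵ + q⁶) has coefficients 1,0,0,0,0 for degrees 0…4.
Multiplying by (1 + q + q² + q³) gives running coefficients 1,1,1,1,0 for degrees 0…4.
Finally multiplying by (1 + 3q²), the product of all factors after the first has coefficients 1,1,4,4,3 for degrees 0…4.
[q⁴] = 1·3 + 1·4 + 1·4 = 11.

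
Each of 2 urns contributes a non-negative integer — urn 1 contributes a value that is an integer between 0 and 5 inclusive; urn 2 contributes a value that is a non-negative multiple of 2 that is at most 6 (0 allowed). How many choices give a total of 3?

The generating function for the choices is (1 + z + z² + z³ + z⁴ + z⁵)·(1 + z² + z⁴ + z⁶); the count is [z³].
(1 + z + z² + z³ + z⁴ + z⁵) has coefficients 1,1,1,1 for degrees 0…3.
(1 + z² + z⁴ + z⁶) has coefficients 1,0,1,0 for degrees 0…3.
[z³] = 1·0 + 1·1 + 1·0 + 1·1 = 2.

2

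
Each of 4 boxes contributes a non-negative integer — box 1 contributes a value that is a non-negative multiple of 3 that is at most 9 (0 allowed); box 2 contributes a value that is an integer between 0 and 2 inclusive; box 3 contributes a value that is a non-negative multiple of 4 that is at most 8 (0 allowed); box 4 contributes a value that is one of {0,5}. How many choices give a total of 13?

5

The generating function for the choices is (1 + t³ + t⁶ + t⁹)·(1 + t + t²)·(1 + t⁴ + t⁸)·(1 + t⁵); the count is [t¹³].
(1 + t³ + t⁶ + t⁹) has coefficients 1,0,0,1,0,0,1,0,0,1 for degrees 0…9.
(1 + t + t²) has coefficients 1,1,1,0,0,0,0,0,0,0,0,0,0,0 for degrees 0…13.
Multiplying by (1 + t⁴ + t⁸) gives running coefficients 1,1,1,0,1,1,1,0,1,1,1,0,0,0 for degrees 0…13.
Finally multiplying by (1 + t⁵), the product of all factors after the first has coefficients 1,1,1,0,1,2,2,1,1,2,2,1,0,1 for degrees 0…13.
[t¹³] = 1·1 + 1·2 + 1·1 + 1·1 = 5.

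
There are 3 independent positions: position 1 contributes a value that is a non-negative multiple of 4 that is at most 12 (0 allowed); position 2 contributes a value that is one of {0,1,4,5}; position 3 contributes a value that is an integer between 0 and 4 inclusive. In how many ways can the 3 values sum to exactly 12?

The generating function for the choices is (1 + t^4 + t^8 + t^12)·(1 + t + t^4 + t^5)·(1 + t + t^2 + t^3 + t^4); the count is [t^12].
(1 + t^4 + t^8 + t^12) has coefficients 1,0,0,0,1,0,0,0,1,0,0,0,1 for degrees 0…12.
(1 + t + t^4 + t^5) has coefficients 1,1,0,0,1,1,0,0,0,0,0,0,0 for degrees 0…12.
Finally multiplying by (1 + t + t^2 + t^3 + t^4), the product of all factors after the first has coefficients 1,2,2,2,3,3,2,2,2,1,0,0,0 for degrees 0…12.
[t^12] = 1·0 + 1·2 + 1·3 + 1·1 = 6.

6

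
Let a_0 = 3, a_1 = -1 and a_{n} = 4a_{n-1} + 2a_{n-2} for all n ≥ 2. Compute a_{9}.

The ordinary generating function has denominator 1 - 4t - 2t^2.
Iterating the recurrence: a_0,…,a_{9} = 3, -1, 2, 6, 28, 124, 552, 2456, 10928, 48624.

48624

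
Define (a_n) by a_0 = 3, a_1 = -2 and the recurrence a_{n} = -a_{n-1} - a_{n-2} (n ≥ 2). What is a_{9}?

3

The ordinary generating function has denominator 1 + y + y^2.
Iterating the recurrence: a_0,…,a_{9} = 3, -2, -1, 3, -2, -1, 3, -2, -1, 3.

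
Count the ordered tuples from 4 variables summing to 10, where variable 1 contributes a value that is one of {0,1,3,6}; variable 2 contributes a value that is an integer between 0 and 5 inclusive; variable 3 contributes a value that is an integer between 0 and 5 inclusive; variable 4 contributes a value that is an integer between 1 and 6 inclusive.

87

The generating function for the choices is (1 + t + t³ + t⁶)·(1 + t + t² + t³ + t⁴ + t⁵)·(1 + t + t² + t³ + t⁴ + t⁵)·(t + t² + t³ + t⁴ + t⁵ + t⁶); the count is [t¹⁰].
(1 + t + t³ + t⁶) has coefficients 1,1,0,1,0,0,1 for degrees 0…6.
(1 + t + t² + t³ + t⁴ + t⁵) has coefficients 1,1,1,1,1,1,0,0,0,0,0 for degrees 0…10.
Multiplying by (1 + t + t² + t³ + t⁴ + t⁵) gives running coefficients 1,2,3,4,5,6,5,4,3,2,1 for degrees 0…10.
Finally multiplying by (t + t² + t³ + t⁴ + t⁵ + t⁶), the product of all factors after the first has coefficients 0,1,3,6,10,15,21,25,27,27,25 for degrees 0…10.
[t¹⁰] = 1·25 + 1·27 + 1·25 + 1·10 = 87.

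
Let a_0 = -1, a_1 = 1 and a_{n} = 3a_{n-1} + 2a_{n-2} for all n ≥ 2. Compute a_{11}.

The ordinary generating function has denominator 1 - 3q - 2q^2.
Iterating the recurrence: a_0,…,a_{11} = -1, 1, 1, 5, 17, 61, 217, 773, 2753, 9805, 34921, 124373.

124373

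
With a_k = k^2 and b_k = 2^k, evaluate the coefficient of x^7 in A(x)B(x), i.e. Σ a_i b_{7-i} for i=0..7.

This is [x^7] in the product of the two ordinary generating functions.
Σ = 0·128 + 1·64 + 4·32 + 9·16 + 16·8 + 25·4 + 36·2 + 49·1 = 685.

685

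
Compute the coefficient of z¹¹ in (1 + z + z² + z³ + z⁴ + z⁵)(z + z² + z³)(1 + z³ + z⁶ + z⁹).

6

(1 + z + z² + z³ + z⁴ + z⁵) has coefficients 1,1,1,1,1,1 for degrees 0…5.
(z + z² + z³) has coefficients 0,1,1,1,0,0,0,0,0,0,0,0 for degrees 0…11.
Finally multiplying by (1 + z³ + z⁶ + z⁹), the product of all factors after the first has coefficients 0,1,1,1,1,1,1,1,1,1,1,1 for degrees 0…11.
[z¹¹] = 1·1 + 1·1 + 1·1 + 1·1 + 1·1 + 1·1 = 6.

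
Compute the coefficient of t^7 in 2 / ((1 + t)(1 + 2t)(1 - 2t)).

-170

Partial fractions give a closed form: a_n = (-2/3)·(-1)^n + (2)·(-2)^n + (2/3)·2^n.
At n = 7: a_7 = -170.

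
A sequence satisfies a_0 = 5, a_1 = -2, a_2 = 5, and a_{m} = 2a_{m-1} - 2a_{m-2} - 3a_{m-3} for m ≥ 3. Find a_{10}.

506

The ordinary generating function has denominator 1 - 2x + 2x^2 + 3x^3.
Iterating the recurrence: a_0,…,a_{10} = 5, -2, 5, -1, -6, -25, -35, -2, 141, 391, 506.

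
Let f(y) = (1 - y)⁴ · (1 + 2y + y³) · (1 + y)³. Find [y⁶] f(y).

-4

(1 - y)⁴ has coefficients 1,-4,6,-4,1 for degrees 0…4.
(1 + 2y + y³) has coefficients 1,2,0,1,0,0,0 for degrees 0…6.
Finally multiplying by (1 + y)³, the product of all factors after the first has coefficients 1,5,9,8,5,3,1 for degrees 0…6.
[y⁶] = 1·1 − 4·3 + 6·5 − 4·8 + 1·9 = -4.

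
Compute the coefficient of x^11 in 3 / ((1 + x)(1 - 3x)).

Partial fractions give a closed form: a_n = (3/4)·(-1)^n + (9/4)·3^n.
At n = 11: a_11 = 398580.

398580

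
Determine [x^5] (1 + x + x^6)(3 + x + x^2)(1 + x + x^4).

4

(1 + x + x^6) has coefficients 1,1,0,0,0,0 for degrees 0…5.
(3 + x + x^2) has coefficients 3,1,1,0,0,0 for degrees 0…5.
Finally multiplying by (1 + x + x^4), the product of all factors after the first has coefficients 3,4,2,1,3,1 for degrees 0…5.
[x^5] = 1·1 + 1·3 = 4.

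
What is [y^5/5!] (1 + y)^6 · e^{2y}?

The EGF product rule gives c_5 = Σ_{k_1+k_2=5} C(5; k_1,k_2) · ∏ g_i(k_i), where (1+y)^6 gives the falling factorial (6)_k; e^{2y} gives (2)^k.
g_1(k) for k = 0…5: 1, 6, 30, 120, 360, 720.
g_2(k) for k = 0…5: 1, 2, 4, 8, 16, 32.
c_5 = Σ_k C(5,k)·g_1(k)·g_2(5−k) = 1·1·32 + 5·6·16 + 10·30·8 + 10·120·4 + 5·360·2 + 1·720·1 = 32 + 480 + 2400 + 4800 + 3600 + 720 = 12032.

12032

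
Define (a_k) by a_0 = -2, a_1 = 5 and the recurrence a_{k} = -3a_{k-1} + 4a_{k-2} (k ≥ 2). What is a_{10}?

-1468007

The ordinary generating function has denominator 1 + 3y - 4y^2.
Iterating the recurrence: a_0,…,a_{10} = -2, 5, -23, 89, -359, 1433, -5735, 22937, -91751, 367001, -1468007.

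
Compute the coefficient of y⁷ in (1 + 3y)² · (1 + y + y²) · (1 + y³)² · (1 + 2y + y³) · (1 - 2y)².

(1 + 3y)² has coefficients 1,6,9 for degrees 0…2.
(1 + y + y²) has coefficients 1,1,1,0,0,0,0,0 for degrees 0…7.
Multiplying by (1 + y³)² gives running coefficients 1,1,1,2,2,2,1,1 for degrees 0…7.
Multiplying by (1 + 2y + y³) gives running coefficients 1,3,3,5,7,7,7,5 for degrees 0…7.
Finally multiplying by (1 - 2y)², the product of all factors after the first has coefficients 1,-1,-5,5,-1,-1,7,5 for degrees 0…7.
[y⁷] = 1·5 + 6·7 + 9·(-1) = 38.

38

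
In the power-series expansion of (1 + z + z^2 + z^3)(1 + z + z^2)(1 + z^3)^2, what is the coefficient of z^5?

7

(1 + z + z^2 + z^3) has coefficients 1,1,1,1 for degrees 0…3.
(1 + z + z^2) has coefficients 1,1,1,0,0,0 for degrees 0…5.
Finally multiplying by (1 + z^3)^2, the product of all factors after the first has coefficients 1,1,1,2,2,2 for degrees 0…5.
[z^5] = 1·2 + 1·2 + 1·2 + 1·1 = 7.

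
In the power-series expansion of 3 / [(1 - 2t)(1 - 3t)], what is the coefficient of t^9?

Partial fractions give a closed form: a_n = (-6)·2^n + (9)·3^n.
At n = 9: a_9 = 174075.

174075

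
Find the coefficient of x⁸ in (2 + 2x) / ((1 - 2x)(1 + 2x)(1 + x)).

Partial fractions give a closed form: a_n = (1)·2^n + (1)·(-2)^n.
At n = 8: a_8 = 512.

512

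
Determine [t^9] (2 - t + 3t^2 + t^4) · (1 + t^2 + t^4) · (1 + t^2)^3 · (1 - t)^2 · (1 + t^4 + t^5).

(2 - t + 3t^2 + t^4) has coefficients 2,-1,3,0,1 for degrees 0…4.
(1 + t^2 + t^4) has coefficients 1,0,1,0,1,0,0,0,0,0 for degrees 0…9.
Multiplying by (1 + t^2)^3 gives running coefficients 1,0,4,0,7,0,7,0,4,0 for degrees 0…9.
Multiplying by (1 - t)^2 gives running coefficients 1,-2,5,-8,11,-14,14,-14,11,-8 for degrees 0…9.
Finally multiplying by (1 + t^4 + t^5), the product of all factors after the first has coefficients 1,-2,5,-8,12,-15,17,-17,14,-11 for degrees 0…9.
[t^9] = 2·(-11) − 1·14 + 3·(-17) + 1·(-15) = -102.

-102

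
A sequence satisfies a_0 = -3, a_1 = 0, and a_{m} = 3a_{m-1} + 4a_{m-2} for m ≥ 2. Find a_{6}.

The ordinary generating function has denominator 1 - 3x - 4x^2.
Iterating the recurrence: a_0,…,a_{6} = -3, 0, -12, -36, -156, -612, -2460.

-2460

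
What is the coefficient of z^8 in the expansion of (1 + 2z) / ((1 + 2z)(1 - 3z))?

6561

Partial fractions give a closed form: a_n = (1)·3^n.
At n = 8: a_8 = 6561.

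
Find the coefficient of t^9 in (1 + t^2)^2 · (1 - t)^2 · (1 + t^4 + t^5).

(1 + t^2)^2 has coefficients 1,0,2,0,1 for degrees 0…4.
(1 - t)^2 has coefficients 1,-2,1,0,0,0,0,0,0,0 for degrees 0…9.
Finally multiplying by (1 + t^4 + t^5), the product of all factors after the first has coefficients 1,-2,1,0,1,-1,-1,1,0,0 for degrees 0…9.
[t^9] = 1·0 + 2·1 + 1·(-1) = 1.

1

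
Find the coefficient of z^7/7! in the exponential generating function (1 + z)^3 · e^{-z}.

104

The EGF product rule gives c_7 = Σ_{k_1+k_2=7} C(7; k_1,k_2) · ∏ g_i(k_i), where (1+z)^3 gives the falling factorial (3)_k; e^{-z} gives (-1)^k.
g_1(k) for k = 0…7: 1, 3, 6, 6, 0, 0, 0, 0.
g_2(k) for k = 0…7: 1, -1, 1, -1, 1, -1, 1, -1.
c_7 = Σ_k C(7,k)·g_1(k)·g_2(7−k) = 1·1·(-1) + 7·3·1 + 21·6·(-1) + 35·6·1 = −1 + 21 − 126 + 210 = 104.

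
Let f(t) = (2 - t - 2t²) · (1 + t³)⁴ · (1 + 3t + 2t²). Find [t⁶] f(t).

-20

(2 - t - 2t²) has coefficients 2,-1,-2 for degrees 0…2.
(1 + t³)⁴ has coefficients 1,0,0,4,0,0,6 for degrees 0…6.
Finally multiplying by (1 + 3t + 2t²), the product of all factors after the first has coefficients 1,3,2,4,12,8,6 for degrees 0…6.
[t⁶] = 2·6 − 1·8 − 2·12 = -20.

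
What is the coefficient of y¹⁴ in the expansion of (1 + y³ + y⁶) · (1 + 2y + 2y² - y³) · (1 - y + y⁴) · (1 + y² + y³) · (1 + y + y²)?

(1 + y³ + y⁶) has coefficients 1,0,0,1,0,0,1 for degrees 0…6.
(1 + 2y + 2y² - y³) has coefficients 1,2,2,-1,0,0,0,0,0,0,0,0,0,0,0 for degrees 0…14.
Multiplying by (1 - y + y⁴) gives running coefficients 1,1,0,-3,2,2,2,-1,0,0,0,0,0,0,0 for degrees 0…14.
Multiplying by (1 + y² + y³) gives running coefficients 1,1,1,-1,3,-1,1,3,4,1,-1,0,0,0,0 for degrees 0…14.
Finally multiplying by (1 + y + y²), the product of all factors after the first has coefficients 1,2,3,1,3,1,3,3,8,8,4,0,-1,0,0 for degrees 0…14.
[y¹⁴] = 1·0 + 1·0 + 1·8 = 8.

8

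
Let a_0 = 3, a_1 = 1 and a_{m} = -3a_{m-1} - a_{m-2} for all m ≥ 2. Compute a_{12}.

-99501

The ordinary generating function has denominator 1 + 3y + y^2.
Iterating the recurrence: a_0,…,a_{12} = 3, 1, -6, 17, -45, 118, -309, 809, -2118, 5545, -14517, 38006, -99501.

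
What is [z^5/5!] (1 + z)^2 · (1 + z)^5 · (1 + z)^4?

The EGF product rule gives c_5 = Σ_{k_1+k_2+k_3=5} C(5; k_1,k_2,k_3) · ∏ g_i(k_i), where (1+z)^2 gives the falling factorial (2)_k; (1+z)^5 gives the falling factorial (5)_k; (1+z)^4 gives the falling factorial (4)_k.
g_1(k) for k = 0…5: 1, 2, 2, 0, 0, 0.
g_2(k) for k = 0…5: 1, 5, 20, 60, 120, 120.
g_3(k) for k = 0…5: 1, 4, 12, 24, 24, 0.
First combine the last two factors: h(k) = Σ_j C(k,j)·g_2(j)·g_3(k−j) for k = 0…5: 1, 9, 72, 504, 3024, 15120.
c_5 = Σ_k C(5,k)·g_1(k)·h(5−k) = 1·1·15120 + 5·2·3024 + 10·2·504 = 15120 + 30240 + 10080 = 55440.

55440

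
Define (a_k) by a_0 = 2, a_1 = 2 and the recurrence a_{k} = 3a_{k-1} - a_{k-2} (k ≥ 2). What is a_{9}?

3194

The ordinary generating function has denominator 1 - 3y + y^2.
Iterating the recurrence: a_0,…,a_{9} = 2, 2, 4, 10, 26, 68, 178, 466, 1220, 3194.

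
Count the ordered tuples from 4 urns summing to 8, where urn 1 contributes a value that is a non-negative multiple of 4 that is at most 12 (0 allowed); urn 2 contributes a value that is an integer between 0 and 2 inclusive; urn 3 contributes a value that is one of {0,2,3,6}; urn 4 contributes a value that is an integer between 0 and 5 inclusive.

17

The generating function for the choices is (1 + t^4 + t^8 + t^12)·(1 + t + t^2)·(1 + t^2 + t^3 + t^6)·(1 + t + t^2 + t^3 + t^4 + t^5); the count is [t^8].
(1 + t^4 + t^8 + t^12) has coefficients 1,0,0,0,1,0,0,0,1 for degrees 0…8.
(1 + t + t^2) has coefficients 1,1,1,0,0,0,0,0,0 for degrees 0…8.
Multiplying by (1 + t^2 + t^3 + t^6) gives running coefficients 1,1,2,2,2,1,1,1,1 for degrees 0…8.
Finally multiplying by (1 + t + t^2 + t^3 + t^4 + t^5), the product of all factors after the first has coefficients 1,2,4,6,8,9,9,9,8 for degrees 0…8.
[t^8] = 1·8 + 1·8 + 1·1 = 17.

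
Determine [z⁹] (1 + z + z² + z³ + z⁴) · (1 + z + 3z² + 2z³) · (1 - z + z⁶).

(1 + z + z² + z³ + z⁴) has coefficients 1,1,1,1,1 for degrees 0…4.
(1 + z + 3z² + 2z³) has coefficients 1,1,3,2,0,0,0,0,0,0 for degrees 0…9.
Finally multiplying by (1 - z + z⁶), the product of all factors after the first has coefficients 1,0,2,-1,-2,0,1,1,3,2 for degrees 0…9.
[z⁹] = 1·2 + 1·3 + 1·1 + 1·1 + 1·0 = 7.

7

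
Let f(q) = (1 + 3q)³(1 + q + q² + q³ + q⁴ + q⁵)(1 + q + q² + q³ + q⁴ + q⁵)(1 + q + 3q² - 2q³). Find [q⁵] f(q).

656

(1 + 3q)³ has coefficients 1,9,27,27 for degrees 0…3.
(1 + q + q² + q³ + q⁴ + q⁵) has coefficients 1,1,1,1,1,1 for degrees 0…5.
Multiplying by (1 + q + q² + q³ + q⁴ + q⁵) gives running coefficients 1,2,3,4,5,6 for degrees 0…5.
Finally multiplying by (1 + q + 3q² - 2q³), the product of all factors after the first has coefficients 1,3,8,11,14,17 for degrees 0…5.
[q⁵] = 1·17 + 9·14 + 27·11 + 27·8 = 656.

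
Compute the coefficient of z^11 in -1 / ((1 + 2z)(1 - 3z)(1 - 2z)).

Partial fractions give a closed form: a_n = (-1/5)·(-2)^n + (-9/5)·3^n + (1)·2^n.
At n = 11: a_11 = -316407.

-316407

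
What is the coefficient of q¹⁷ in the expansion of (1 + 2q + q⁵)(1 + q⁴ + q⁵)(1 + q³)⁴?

(1 + 2q + q⁵) has coefficients 1,2,0,0,0,1 for degrees 0…5.
(1 + q⁴ + q⁵) has coefficients 1,0,0,0,1,1,0,0,0,0,0,0,0,0,0,0,0,0 for degrees 0…17.
Finally multiplying by (1 + q³)⁴, the product of all factors after the first has coefficients 1,0,0,4,1,1,6,4,4,4,6,6,1,4,4,0,1,1 for degrees 0…17.
[q¹⁷] = 1·1 + 2·1 + 1·1 = 4.

4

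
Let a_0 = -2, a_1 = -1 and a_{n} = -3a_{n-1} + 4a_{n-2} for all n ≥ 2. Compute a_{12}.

The ordinary generating function has denominator 1 + 3t - 4t^2.
Iterating the recurrence: a_0,…,a_{12} = -2, -1, -5, 11, -53, 203, -821, 3275, -13109, 52427, -209717, 838859, -3355445.

-3355445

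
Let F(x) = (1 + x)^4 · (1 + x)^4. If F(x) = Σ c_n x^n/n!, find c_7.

40320

The EGF product rule gives c_7 = Σ_{k_1+k_2=7} C(7; k_1,k_2) · ∏ g_i(k_i), where (1+x)^4 gives the falling factorial (4)_k; (1+x)^4 gives the falling factorial (4)_k.
g_1(k) for k = 0…7: 1, 4, 12, 24, 24, 0, 0, 0.
g_2(k) for k = 0…7: 1, 4, 12, 24, 24, 0, 0, 0.
c_7 = Σ_k C(7,k)·g_1(k)·g_2(7−k) = 35·24·24 + 35·24·24 = 20160 + 20160 = 40320.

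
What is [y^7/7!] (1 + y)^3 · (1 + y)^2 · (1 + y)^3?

The EGF product rule gives c_7 = Σ_{k_1+k_2+k_3=7} C(7; k_1,k_2,k_3) · ∏ g_i(k_i), where (1+y)^3 gives the falling factorial (3)_k; (1+y)^2 gives the falling factorial (2)_k; (1+y)^3 gives the falling factorial (3)_k.
g_1(k) for k = 0…7: 1, 3, 6, 6, 0, 0, 0, 0.
g_2(k) for k = 0…7: 1, 2, 2, 0, 0, 0, 0, 0.
g_3(k) for k = 0…7: 1, 3, 6, 6, 0, 0, 0, 0.
First combine the last two factors: h(k) = Σ_j C(k,j)·g_2(j)·g_3(k−j) for k = 0…7: 1, 5, 20, 60, 120, 120, 0, 0.
c_7 = Σ_k C(7,k)·g_1(k)·h(7−k) = 21·6·120 + 35·6·120 = 15120 + 25200 = 40320.

40320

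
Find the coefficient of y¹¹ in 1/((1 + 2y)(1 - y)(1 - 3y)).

Partial fractions give a closed form: a_n = (4/15)·(-2)^n + (-1/6)·1^n + (9/10)·3^n.
At n = 11: a_11 = 158886.

158886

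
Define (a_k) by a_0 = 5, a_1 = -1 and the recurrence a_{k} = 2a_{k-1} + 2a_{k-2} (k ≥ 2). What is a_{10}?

The ordinary generating function has denominator 1 - 2z - 2z^2.
Iterating the recurrence: a_0,…,a_{10} = 5, -1, 8, 14, 44, 116, 320, 872, 2384, 6512, 17792.

17792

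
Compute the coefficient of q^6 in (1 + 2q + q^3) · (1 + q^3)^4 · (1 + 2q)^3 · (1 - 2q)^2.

(1 + 2q + q^3) has coefficients 1,2,0,1 for degrees 0…3.
(1 + q^3)^4 has coefficients 1,0,0,4,0,0,6 for degrees 0…6.
Multiplying by (1 + 2q)^3 gives running coefficients 1,6,12,12,24,48,38 for degrees 0…6.
Finally multiplying by (1 - 2q)^2, the product of all factors after the first has coefficients 1,2,-8,-12,24,0,-58 for degrees 0…6.
[q^6] = 1·(-58) + 2·0 + 1·(-12) = -70.

-70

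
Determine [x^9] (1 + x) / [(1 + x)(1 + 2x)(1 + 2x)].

-5120

The denominator gives the recurrence a_n = −5a_(n−1) − 8a_(n−2) − 4a_(n−3) for n ≥ 3; the numerator fixes a_0 = 1, a_1 = -4, a_2 = 12.
Iterating: 1, -4, 12, -32, 80, -192, 448, -1024, 2304, -5120, so a_9 = -5120.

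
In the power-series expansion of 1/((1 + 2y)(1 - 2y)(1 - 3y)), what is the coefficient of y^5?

Partial fractions give a closed form: a_n = (1/5)·(-2)^n + (-1)·2^n + (9/5)·3^n.
At n = 5: a_5 = 399.

399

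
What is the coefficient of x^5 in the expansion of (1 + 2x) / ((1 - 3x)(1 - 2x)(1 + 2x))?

665

Partial fractions give a closed form: a_n = (3)·3^n + (-2)·2^n.
At n = 5: a_5 = 665.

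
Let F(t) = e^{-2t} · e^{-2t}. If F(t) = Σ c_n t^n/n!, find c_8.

65536

The EGF product rule gives c_8 = Σ_{k_1+k_2=8} C(8; k_1,k_2) · ∏ g_i(k_i), where e^{-2t} gives (-2)^k; e^{-2t} gives (-2)^k.
g_1(k) for k = 0…8: 1, -2, 4, -8, 16, -32, 64, -128, 256.
g_2(k) for k = 0…8: 1, -2, 4, -8, 16, -32, 64, -128, 256.
c_8 = Σ_k C(8,k)·g_1(k)·g_2(8−k) = 1·1·256 + 8·(-2)·(-128) + 28·4·64 + 56·(-8)·(-32) + 70·16·16 + 56·(-32)·(-8) + 28·64·4 + 8·(-128)·(-2) + 1·256·1 = 256 + 2048 + 7168 + 14336 + 17920 + 14336 + 7168 + 2048 + 256 = 65536.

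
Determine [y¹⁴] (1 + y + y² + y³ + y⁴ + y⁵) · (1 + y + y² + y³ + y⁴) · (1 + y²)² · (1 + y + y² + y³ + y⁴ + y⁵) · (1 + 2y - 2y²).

(1 + y + y² + y³ + y⁴ + y⁵) has coefficients 1,1,1,1,1,1 for degrees 0…5.
(1 + y + y² + y³ + y⁴) has coefficients 1,1,1,1,1,0,0,0,0,0,0,0,0,0,0 for degrees 0…14.
Multiplying by (1 + y²)² gives running coefficients 1,1,3,3,4,3,3,1,1,0,0,0,0,0,0 for degrees 0…14.
Multiplying by (1 + y + y² + y³ + y⁴ + y⁵) gives running coefficients 1,2,5,8,12,15,17,17,15,12,8,5,2,1,0 for degrees 0…14.
Finally multiplying by (1 + 2y - 2y²), the product of all factors after the first has coefficients 1,4,7,14,18,23,23,21,15,8,2,-3,-4,-5,-2 for degrees 0…14.
[y¹⁴] = 1·(-2) + 1·(-5) + 1·(-4) + 1·(-3) + 1·2 + 1·8 = -4.

-4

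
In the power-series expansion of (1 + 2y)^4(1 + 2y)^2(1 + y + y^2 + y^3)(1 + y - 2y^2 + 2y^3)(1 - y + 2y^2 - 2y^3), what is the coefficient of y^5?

(1 + 2y)^4 has coefficients 1,8,24,32,16 for degrees 0…4.
(1 + 2y)^2 has coefficients 1,4,4,0,0,0 for degrees 0…5.
Multiplying by (1 + y + y^2 + y^3) gives running coefficients 1,5,9,9,8,4 for degrees 0…5.
Multiplying by (1 + y - 2y^2 + 2y^3) gives running coefficients 1,6,12,10,9,12 for degrees 0…5.
Finally multiplying by (1 - y + 2y^2 - 2y^3), the product of all factors after the first has coefficients 1,5,8,8,11,-1 for degrees 0…5.
[y^5] = 1·(-1) + 8·11 + 24·8 + 32·8 + 16·5 = 615.

615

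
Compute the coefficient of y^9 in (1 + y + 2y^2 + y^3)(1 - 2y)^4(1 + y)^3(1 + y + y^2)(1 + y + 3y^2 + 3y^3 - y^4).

(1 + y + 2y^2 + y^3) has coefficients 1,1,2,1 for degrees 0…3.
(1 - 2y)^4 has coefficients 1,-8,24,-32,16,0,0,0,0,0 for degrees 0…9.
Multiplying by (1 + y)^3 gives running coefficients 1,-5,3,17,-16,-24,16,16,0,0 for degrees 0…9.
Multiplying by (1 + y + y^2) gives running coefficients 1,-4,-1,15,4,-23,-24,8,32,16 for degrees 0…9.
Finally multiplying by (1 + y + 3y^2 + 3y^3 - y^4), the product of all factors after the first has coefficients 1,-3,-2,5,3,27,11,-88,-105,23 for degrees 0…9.
[y^9] = 1·23 + 1·(-105) + 2·(-88) + 1·11 = -247.

-247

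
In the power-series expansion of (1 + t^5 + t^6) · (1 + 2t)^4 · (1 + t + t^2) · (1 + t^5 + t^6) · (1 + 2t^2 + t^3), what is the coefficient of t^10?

713

(1 + t^5 + t^6) has coefficients 1,0,0,0,0,1,1 for degrees 0…6.
(1 + 2t)^4 has coefficients 1,8,24,32,16,0,0,0,0,0,0 for degrees 0…10.
Multiplying by (1 + t + t^2) gives running coefficients 1,9,33,64,72,48,16,0,0,0,0 for degrees 0…10.
Multiplying by (1 + t^5 + t^6) gives running coefficients 1,9,33,64,72,49,26,42,97,136,120 for degrees 0…10.
Finally multiplying by (1 + 2t^2 + t^3), the product of all factors after the first has coefficients 1,9,35,83,147,210,234,212,198,246,356 for degrees 0…10.
[t^10] = 1·356 + 1·210 + 1·147 = 713.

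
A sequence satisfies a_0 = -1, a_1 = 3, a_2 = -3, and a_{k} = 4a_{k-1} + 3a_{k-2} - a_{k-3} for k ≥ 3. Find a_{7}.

The ordinary generating function has denominator 1 - 4t - 3t^2 + t^3.
Iterating the recurrence: a_0,…,a_{7} = -1, 3, -3, -2, -20, -83, -390, -1789.

-1789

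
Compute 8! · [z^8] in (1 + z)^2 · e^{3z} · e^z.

The EGF product rule gives c_8 = Σ_{k_1+k_2+k_3=8} C(8; k_1,k_2,k_3) · ∏ g_i(k_i), where (1+z)^2 gives the falling factorial (2)_k; e^{3z} gives (3)^k; e^z gives (1)^k.
g_1(k) for k = 0…8: 1, 2, 2, 0, 0, 0, 0, 0, 0.
g_2(k) for k = 0…8: 1, 3, 9, 27, 81, 243, 729, 2187, 6561.
g_3(k) for k = 0…8: 1, 1, 1, 1, 1, 1, 1, 1, 1.
First combine the last two factors: h(k) = Σ_j C(k,j)·g_2(j)·g_3(k−j) for k = 0…8: 1, 4, 16, 64, 256, 1024, 4096, 16384, 65536.
c_8 = Σ_k C(8,k)·g_1(k)·h(8−k) = 1·1·65536 + 8·2·16384 + 28·2·4096 = 65536 + 262144 + 229376 = 557056.

557056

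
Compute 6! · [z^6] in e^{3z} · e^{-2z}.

1

The EGF product rule gives c_6 = Σ_{k_1+k_2=6} C(6; k_1,k_2) · ∏ g_i(k_i), where e^{3z} gives (3)^k; e^{-2z} gives (-2)^k.
g_1(k) for k = 0…6: 1, 3, 9, 27, 81, 243, 729.
g_2(k) for k = 0…6: 1, -2, 4, -8, 16, -32, 64.
c_6 = Σ_k C(6,k)·g_1(k)·g_2(6−k) = 1·1·64 + 6·3·(-32) + 15·9·16 + 20·27·(-8) + 15·81·4 + 6·243·(-2) + 1·729·1 = 64 − 576 + 2160 − 4320 + 4860 − 2916 + 729 = 1.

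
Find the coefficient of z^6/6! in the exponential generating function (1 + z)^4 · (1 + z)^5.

The EGF product rule gives c_6 = Σ_{k_1+k_2=6} C(6; k_1,k_2) · ∏ g_i(k_i), where (1+z)^4 gives the falling factorial (4)_k; (1+z)^5 gives the falling factorial (5)_k.
g_1(k) for k = 0…6: 1, 4, 12, 24, 24, 0, 0.
g_2(k) for k = 0…6: 1, 5, 20, 60, 120, 120, 0.
c_6 = Σ_k C(6,k)·g_1(k)·g_2(6−k) = 6·4·120 + 15·12·120 + 20·24·60 + 15·24·20 = 2880 + 21600 + 28800 + 7200 = 60480.

60480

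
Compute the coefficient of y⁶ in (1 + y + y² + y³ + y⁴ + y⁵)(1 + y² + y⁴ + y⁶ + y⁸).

(1 + y + y² + y³ + y⁴ + y⁵) has coefficients 1,1,1,1,1,1 for degrees 0…5.
(1 + y² + y⁴ + y⁶ + y⁸) has coefficients 1,0,1,0,1,0,1 for degrees 0…6.
[y⁶] = 1·1 + 1·0 + 1·1 + 1·0 + 1·1 + 1·0 = 3.

3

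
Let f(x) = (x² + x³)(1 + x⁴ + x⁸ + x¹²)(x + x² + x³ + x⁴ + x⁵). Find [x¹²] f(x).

(x² + x³) has coefficients 0,0,1,1 for degrees 0…3.
(1 + x⁴ + x⁸ + x¹²) has coefficients 1,0,0,0,1,0,0,0,1,0,0,0,1 for degrees 0…12.
Finally multiplying by (x + x² + x³ + x⁴ + x⁵), the product of all factors after the first has coefficients 0,1,1,1,1,2,1,1,1,2,1,1,1 for degrees 0…12.
[x¹²] = 1·1 + 1·2 = 3.

3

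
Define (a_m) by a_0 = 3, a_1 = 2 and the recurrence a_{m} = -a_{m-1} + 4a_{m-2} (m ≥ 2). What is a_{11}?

-19970

The ordinary generating function has denominator 1 + t - 4t^2.
Iterating the recurrence: a_0,…,a_{11} = 3, 2, 10, -2, 42, -50, 218, -418, 1290, -2962, 8122, -19970.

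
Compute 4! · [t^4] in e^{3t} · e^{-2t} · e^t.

16

The EGF product rule gives c_4 = Σ_{k_1+k_2+k_3=4} C(4; k_1,k_2,k_3) · ∏ g_i(k_i), where e^{3t} gives (3)^k; e^{-2t} gives (-2)^k; e^t gives (1)^k.
g_1(k) for k = 0…4: 1, 3, 9, 27, 81.
g_2(k) for k = 0…4: 1, -2, 4, -8, 16.
g_3(k) for k = 0…4: 1, 1, 1, 1, 1.
First combine the last two factors: h(k) = Σ_j C(k,j)·g_2(j)·g_3(k−j) for k = 0…4: 1, -1, 1, -1, 1.
c_4 = Σ_k C(4,k)·g_1(k)·h(4−k) = 1·1·1 + 4·3·(-1) + 6·9·1 + 4·27·(-1) + 1·81·1 = 1 − 12 + 54 − 108 + 81 = 16.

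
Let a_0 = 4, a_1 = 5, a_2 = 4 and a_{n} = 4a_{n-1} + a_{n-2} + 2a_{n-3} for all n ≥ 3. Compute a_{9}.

The ordinary generating function has denominator 1 - 4q - q^2 - 2q^3.
Iterating the recurrence: a_0,…,a_{9} = 4, 5, 4, 29, 130, 557, 2416, 10481, 45454, 197129.

197129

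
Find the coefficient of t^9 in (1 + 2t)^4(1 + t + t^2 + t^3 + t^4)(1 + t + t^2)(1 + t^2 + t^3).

(1 + 2t)^4 has coefficients 1,8,24,32,16 for degrees 0…4.
(1 + t + t^2 + t^3 + t^4) has coefficients 1,1,1,1,1,0,0,0,0,0 for degrees 0…9.
Multiplying by (1 + t + t^2) gives running coefficients 1,2,3,3,3,2,1,0,0,0 for degrees 0…9.
Finally multiplying by (1 + t^2 + t^3), the product of all factors after the first has coefficients 1,2,4,6,8,8,7,5,3,1 for degrees 0…9.
[t^9] = 1·1 + 8·3 + 24·5 + 32·7 + 16·8 = 497.

497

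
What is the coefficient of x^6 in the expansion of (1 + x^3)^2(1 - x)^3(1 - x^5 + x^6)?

3

(1 + x^3)^2 has coefficients 1,0,0,2,0,0,1 for degrees 0…6.
(1 - x)^3 has coefficients 1,-3,3,-1,0,0,0 for degrees 0…6.
Finally multiplying by (1 - x^5 + x^6), the product of all factors after the first has coefficients 1,-3,3,-1,0,-1,4 for degrees 0…6.
[x^6] = 1·4 + 2·(-1) + 1·1 = 3.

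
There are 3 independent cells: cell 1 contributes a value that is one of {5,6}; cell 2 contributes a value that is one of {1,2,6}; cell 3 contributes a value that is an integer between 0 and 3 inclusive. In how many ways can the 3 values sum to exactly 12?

The generating function for the choices is (x^5 + x^6)·(x + x^2 + x^6)·(1 + x + x^2 + x^3); the count is [x^12].
(x^5 + x^6) has coefficients 0,0,0,0,0,1,1 for degrees 0…6.
(x + x^2 + x^6) has coefficients 0,1,1,0,0,0,1,0,0,0,0,0,0 for degrees 0…12.
Finally multiplying by (1 + x + x^2 + x^3), the product of all factors after the first has coefficients 0,1,2,2,2,1,1,1,1,1,0,0,0 for degrees 0…12.
[x^12] = 1·1 + 1·1 = 2.

2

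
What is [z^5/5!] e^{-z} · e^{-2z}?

-243

The EGF product rule gives c_5 = Σ_{k_1+k_2=5} C(5; k_1,k_2) · ∏ g_i(k_i), where e^{-z} gives (-1)^k; e^{-2z} gives (-2)^k.
g_1(k) for k = 0…5: 1, -1, 1, -1, 1, -1.
g_2(k) for k = 0…5: 1, -2, 4, -8, 16, -32.
c_5 = Σ_k C(5,k)·g_1(k)·g_2(5−k) = 1·1·(-32) + 5·(-1)·16 + 10·1·(-8) + 10·(-1)·4 + 5·1·(-2) + 1·(-1)·1 = −32 − 80 − 80 − 40 − 10 − 1 = -243.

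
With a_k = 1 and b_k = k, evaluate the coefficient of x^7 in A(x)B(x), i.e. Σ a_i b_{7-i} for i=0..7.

The convolution is the x^7 coefficient of A(x)B(x).
Σ = 1·7 + 1·6 + 1·5 + 1·4 + 1·3 + 1·2 + 1·1 + 1·0 = 28.

28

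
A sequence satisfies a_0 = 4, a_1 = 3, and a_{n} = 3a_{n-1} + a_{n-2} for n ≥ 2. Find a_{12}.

1967764

The ordinary generating function has denominator 1 - 3x - x^2.
Iterating the recurrence: a_0,…,a_{12} = 4, 3, 13, 42, 139, 459, 1516, 5007, 16537, 54618, 180391, 595791, 1967764.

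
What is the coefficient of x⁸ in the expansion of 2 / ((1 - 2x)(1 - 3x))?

38342

The denominator gives the recurrence a_n = 5a_(n−1) − 6a_(n−2) for n ≥ 2; the numerator fixes a_0 = 2, a_1 = 10.
Iterating: 2, 10, 38, 130, 422, 1330, 4118, 12610, 38342, so a_8 = 38342.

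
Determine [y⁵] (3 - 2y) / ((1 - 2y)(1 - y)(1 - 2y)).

The denominator gives the recurrence a_n = 5a_(n−1) − 8a_(n−2) + 4a_(n−3) for n ≥ 3; the numerator fixes a_0 = 3, a_1 = 13, a_2 = 41.
Iterating: 3, 13, 41, 113, 289, 705, so a_5 = 705.

705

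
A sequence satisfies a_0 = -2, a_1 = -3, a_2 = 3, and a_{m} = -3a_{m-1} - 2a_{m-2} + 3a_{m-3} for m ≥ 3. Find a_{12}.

The ordinary generating function has denominator 1 + 3q + 2q^2 - 3q^3.
Iterating the recurrence: a_0,…,a_{12} = -2, -3, 3, -9, 12, -9, -24, 126, -357, 747, -1149, 882, 1893.

1893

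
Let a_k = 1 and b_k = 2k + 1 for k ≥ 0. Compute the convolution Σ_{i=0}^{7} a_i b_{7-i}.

64

The convolution is the t^7 coefficient of A(t)B(t).
Σ = 1·15 + 1·13 + 1·11 + 1·9 + 1·7 + 1·5 + 1·3 + 1·1 = 64.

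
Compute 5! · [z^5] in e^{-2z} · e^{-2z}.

The EGF product rule gives c_5 = Σ_{k_1+k_2=5} C(5; k_1,k_2) · ∏ g_i(k_i), where e^{-2z} gives (-2)^k; e^{-2z} gives (-2)^k.
g_1(k) for k = 0…5: 1, -2, 4, -8, 16, -32.
g_2(k) for k = 0…5: 1, -2, 4, -8, 16, -32.
c_5 = Σ_k C(5,k)·g_1(k)·g_2(5−k) = 1·1·(-32) + 5·(-2)·16 + 10·4·(-8) + 10·(-8)·4 + 5·16·(-2) + 1·(-32)·1 = −32 − 160 − 320 − 320 − 160 − 32 = -1024.

-1024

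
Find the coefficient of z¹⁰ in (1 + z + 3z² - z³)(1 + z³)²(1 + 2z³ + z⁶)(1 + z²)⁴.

(1 + z + 3z² - z³) has coefficients 1,1,3,-1 for degrees 0…3.
(1 + z³)² has coefficients 1,0,0,2,0,0,1,0,0,0,0 for degrees 0…10.
Multiplying by (1 + 2z³ + z⁶) gives running coefficients 1,0,0,4,0,0,6,0,0,4,0 for degrees 0…10.
Finally multiplying by (1 + z²)⁴, the product of all factors after the first has coefficients 1,0,4,4,6,16,10,24,25,20,36 for degrees 0…10.
[z¹⁰] = 1·36 + 1·20 + 3·25 − 1·24 = 107.

107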